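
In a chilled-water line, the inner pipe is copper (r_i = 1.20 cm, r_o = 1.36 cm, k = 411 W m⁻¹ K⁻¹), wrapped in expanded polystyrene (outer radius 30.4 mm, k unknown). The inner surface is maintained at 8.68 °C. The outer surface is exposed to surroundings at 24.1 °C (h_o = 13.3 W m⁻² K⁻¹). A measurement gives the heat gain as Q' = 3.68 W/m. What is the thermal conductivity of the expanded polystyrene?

k = 0.0337 W/m·K

ΣR = ΔT/Q' = |8.68 − 24.1|/3.68 = 4.190 m·K/W
Known resistances:
  R'_copper = ln(0.0136/0.0120)/(2πk) = 0.1252/(2π·411) = 4.847×10^-5 m·K/W
  R'_conv,out = 1/(2πr h) = 1/(2π·0.0304·13.3) = 0.3936 m·K/W
R_expanded polystyrene = ΣR − ΣR_known = 4.190 − 0.3936 = 3.796 m·K/W
ln(r₂/r₁)/(2πk) = 3.796 ⇒ k = 0.8044/(2π·3.796) = 0.0337 W/m·K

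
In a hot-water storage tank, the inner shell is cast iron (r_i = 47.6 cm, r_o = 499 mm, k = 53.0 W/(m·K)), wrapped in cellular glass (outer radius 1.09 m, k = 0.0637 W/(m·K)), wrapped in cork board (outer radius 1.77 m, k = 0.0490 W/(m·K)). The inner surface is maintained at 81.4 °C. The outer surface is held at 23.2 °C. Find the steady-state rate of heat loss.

Q = 30.2 W

Resistance network (inner→outer):
  R_cast iron = (1/0.476 − 1/0.499)/(4πk) = 0.09683/(4π·53.0) = 1.454×10^-4 K/W
  R_cellular glass = (1/0.499 − 1/1.09)/(4πk) = 1.087/(4π·0.0637) = 1.357 K/W
  R_cork board = (1/1.09 − 1/1.77)/(4πk) = 0.3525/(4π·0.0490) = 0.5724 K/W
ΣR = 1.454×10^-4 + 1.357 + 0.5724 = 1.930 K/W
Q = ΔT/ΣR = (81.4 °C − 23.2 °C)/1.930 = 30.2 W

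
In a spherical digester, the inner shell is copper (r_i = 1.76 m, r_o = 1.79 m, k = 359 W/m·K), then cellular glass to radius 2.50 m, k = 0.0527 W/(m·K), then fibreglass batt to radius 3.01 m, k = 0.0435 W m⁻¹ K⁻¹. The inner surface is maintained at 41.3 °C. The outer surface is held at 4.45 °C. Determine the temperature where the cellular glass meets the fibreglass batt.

Treat each layer as a resistance in series:
  R_copper = (1/1.76 − 1/1.79)/(4πk) = 0.009523/(4π·359) = 2.111×10^-6 K/W
  R_cellular glass = (1/1.79 − 1/2.50)/(4πk) = 0.1587/(4π·0.0527) = 0.2396 K/W
  R_fibreglass batt = (1/2.50 − 1/3.01)/(4πk) = 0.06777/(4π·0.0435) = 0.1240 K/W
ΣR = 2.111×10^-6 + 0.2396 + 0.1240 = 0.3636 K/W
Q = ΔT/ΣR = (41.3 °C − 4.45 °C)/0.3636 = 101.3 W
From the inner boundary to the cellular glass/fibreglass batt interface, ΣR_partial = 0.2396 K/W.
T_interface = T_in − Q·ΣR_partial = 41.3 °C − (101.3)(0.2396) = 17.0 °C

T = 17.0 °C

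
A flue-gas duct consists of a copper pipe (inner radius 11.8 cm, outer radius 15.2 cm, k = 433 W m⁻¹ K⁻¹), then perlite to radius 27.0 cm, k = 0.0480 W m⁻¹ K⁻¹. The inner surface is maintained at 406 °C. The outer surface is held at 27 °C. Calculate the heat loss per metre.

Treat each layer as a resistance in series:
  R'_copper = ln(0.152/0.118)/(2πk) = 0.2532/(2π·433) = 9.307×10^-5 m·K/W
  R'_perlite = ln(0.270/0.152)/(2πk) = 0.5745/(2π·0.0480) = 1.905 m·K/W
ΣR = 9.307×10^-5 + 1.905 = 1.905 m·K/W
Q' = ΔT/ΣR = (406 °C − 27 °C)/1.905 = 199 W/m

Q' = 199 W/m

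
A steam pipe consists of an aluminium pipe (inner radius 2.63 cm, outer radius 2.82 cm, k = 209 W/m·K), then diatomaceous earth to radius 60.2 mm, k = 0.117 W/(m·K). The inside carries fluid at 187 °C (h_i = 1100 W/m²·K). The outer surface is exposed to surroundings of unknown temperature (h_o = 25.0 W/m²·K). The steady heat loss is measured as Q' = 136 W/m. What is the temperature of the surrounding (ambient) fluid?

T_out = 31.6 °C

Series resistances:
  R'_conv,in = 1/(2πr h) = 1/(2π·0.0263·1100) = 0.005501 m·K/W
  R'_aluminium = ln(0.0282/0.0263)/(2πk) = 0.06975/(2π·209) = 5.312×10^-5 m·K/W
  R'_diatomaceous earth = ln(0.0602/0.0282)/(2πk) = 0.7584/(2π·0.117) = 1.032 m·K/W
  R'_conv,out = 1/(2πr h) = 1/(2π·0.0602·25.0) = 0.1058 m·K/W
ΣR = 1.143 m·K/W
ΔT = Q'·ΣR = 136 × 1.143 = 155.4 K
Heat flows outward, so T_out = T_in − ΔT = 187 − 155.4 = 31.6 °C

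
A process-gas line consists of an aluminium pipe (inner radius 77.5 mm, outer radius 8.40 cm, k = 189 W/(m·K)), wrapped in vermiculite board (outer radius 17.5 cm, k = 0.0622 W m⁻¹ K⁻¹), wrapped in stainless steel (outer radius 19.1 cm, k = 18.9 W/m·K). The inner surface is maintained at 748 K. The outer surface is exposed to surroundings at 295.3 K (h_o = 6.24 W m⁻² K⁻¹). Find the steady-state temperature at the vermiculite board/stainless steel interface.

T = 325.5 K

Series thermal resistances, inner to outer:
  R'_aluminium = ln(0.0840/0.0775)/(2πk) = 0.08054/(2π·189) = 6.782×10^-5 m·K/W
  R'_vermiculite board = ln(0.175/0.0840)/(2πk) = 0.7340/(2π·0.0622) = 1.878 m·K/W
  R'_stainless steel = ln(0.191/0.175)/(2πk) = 0.08749/(2π·18.9) = 7.367×10^-4 m·K/W
  R'_conv,out = 1/(2πr h) = 1/(2π·0.191·6.24) = 0.1335 m·K/W
ΣR = 6.782×10^-5 + 1.878 + 7.367×10^-4 + 0.1335 = 2.012 m·K/W
Q' = ΔT/ΣR = (748 K − 295.3 K)/2.012 = 225.0 W/m
From the inner boundary to the vermiculite board/stainless steel interface, ΣR_partial = 1.878 m·K/W.
T_interface = T_in − Q'·ΣR_partial = 748 K − (225.0)(1.878) = 325.5 K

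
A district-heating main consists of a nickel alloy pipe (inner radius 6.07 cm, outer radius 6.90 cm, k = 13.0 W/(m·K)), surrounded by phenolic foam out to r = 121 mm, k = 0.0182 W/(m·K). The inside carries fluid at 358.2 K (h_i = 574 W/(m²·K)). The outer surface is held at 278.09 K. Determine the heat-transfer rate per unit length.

Q' = 16.3 W/m

Series thermal resistances, inner to outer:
  R'_conv,in = 1/(2πr h) = 1/(2π·0.0607·574) = 0.004568 m·K/W
  R'_nickel alloy = ln(0.0690/0.0607)/(2πk) = 0.1282/(2π·13.0) = 0.001569 m·K/W
  R'_phenolic foam = ln(0.121/0.0690)/(2πk) = 0.5617/(2π·0.0182) = 4.912 m·K/W
ΣR = 0.004568 + 0.001569 + 4.912 = 4.918 m·K/W
Q' = ΔT/ΣR = (358.2 K − 278.09 K)/4.918 = 16.3 W/m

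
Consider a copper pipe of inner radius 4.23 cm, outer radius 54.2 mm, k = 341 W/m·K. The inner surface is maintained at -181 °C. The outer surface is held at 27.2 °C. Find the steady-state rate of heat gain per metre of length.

Q' = 1800 kW/m

Q' = 2πk·ΔT/ln(r₂/r₁) = 2π × 341 × 208.2 / ln(0.0542/0.0423) = 1.80×10^6 W/m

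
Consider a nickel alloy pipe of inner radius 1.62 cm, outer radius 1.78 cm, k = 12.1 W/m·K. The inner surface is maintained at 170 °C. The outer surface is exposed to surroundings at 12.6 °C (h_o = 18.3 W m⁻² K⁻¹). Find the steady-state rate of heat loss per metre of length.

Resistance network (inner→outer):
  R'_nickel alloy = ln(0.0178/0.0162)/(2πk) = 0.09419/(2π·12.1) = 0.001239 m·K/W
  R'_conv,out = 1/(2πr h) = 1/(2π·0.0178·18.3) = 0.4886 m·K/W
ΣR = 0.001239 + 0.4886 = 0.4898 m·K/W
Q' = ΔT/ΣR = (170 °C − 12.6 °C)/0.4898 = 321 W/m

Q' = 321 W/m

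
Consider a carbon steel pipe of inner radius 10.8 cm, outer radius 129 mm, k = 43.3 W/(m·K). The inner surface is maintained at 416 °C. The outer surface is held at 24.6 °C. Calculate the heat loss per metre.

Q' = 2πk·ΔT/ln(r₂/r₁) = 2π × 43.3 × 391.4 / ln(0.129/0.108) = 5.99×10^5 W/m

Q' = 599 kW/m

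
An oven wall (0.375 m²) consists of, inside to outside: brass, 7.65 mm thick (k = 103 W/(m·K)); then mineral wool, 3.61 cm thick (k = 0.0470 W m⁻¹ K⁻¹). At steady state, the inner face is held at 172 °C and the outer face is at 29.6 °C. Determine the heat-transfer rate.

Q = 69.5 W

Resistance network (inner→outer):
  R_brass = L/(kA) = 0.00765/(103·0.375) = 1.981×10^-4 K/W
  R_mineral wool = L/(kA) = 0.0361/(0.0470·0.375) = 2.048 K/W
ΣR = 1.981×10^-4 + 2.048 = 2.048 K/W
Q = ΔT/ΣR = (172 °C − 29.6 °C)/2.048 = 69.5 W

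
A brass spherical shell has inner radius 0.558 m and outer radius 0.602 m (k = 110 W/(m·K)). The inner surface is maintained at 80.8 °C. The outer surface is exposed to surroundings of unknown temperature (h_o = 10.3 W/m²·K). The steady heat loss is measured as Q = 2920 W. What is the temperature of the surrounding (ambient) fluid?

Series resistances:
  R_brass = (1/0.558 − 1/0.602)/(4πk) = 0.1310/(4π·110) = 9.476×10^-5 K/W
  R_conv,out = 1/(4πr²h) = 1/(4π·0.602²·10.3) = 0.02132 K/W
ΣR = 0.02141 K/W
ΔT = Q·ΣR = 2920 × 0.02141 = 62.52 K
Heat flows outward, so T_out = T_in − ΔT = 80.8 − 62.52 = 18.3 °C

T_out = 18.3 °C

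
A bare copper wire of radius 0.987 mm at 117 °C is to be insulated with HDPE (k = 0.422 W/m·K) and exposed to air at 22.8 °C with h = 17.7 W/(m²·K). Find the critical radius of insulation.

For a cylinder, r_cr = k_ins/h = 0.422/17.7 = 0.0238 m = 2.38 cm

r_cr = 2.38 cm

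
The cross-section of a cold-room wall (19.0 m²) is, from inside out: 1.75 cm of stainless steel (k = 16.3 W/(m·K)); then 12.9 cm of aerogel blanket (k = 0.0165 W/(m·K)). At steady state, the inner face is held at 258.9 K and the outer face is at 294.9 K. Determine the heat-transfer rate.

Resistance network (inner→outer):
  R_stainless steel = L/(kA) = 0.0175/(16.3·19.0) = 5.651×10^-5 K/W
  R_aerogel blanket = L/(kA) = 0.129/(0.0165·19.0) = 0.4115 K/W
ΣR = 5.651×10^-5 + 0.4115 = 0.4116 K/W
Q = ΔT/ΣR = (258.9 K − 294.9 K)/0.4116 = -87.5 W
(Negative Q ⇒ heat flows inward; heat gain = 87.5 W.)

Q = 87.5 W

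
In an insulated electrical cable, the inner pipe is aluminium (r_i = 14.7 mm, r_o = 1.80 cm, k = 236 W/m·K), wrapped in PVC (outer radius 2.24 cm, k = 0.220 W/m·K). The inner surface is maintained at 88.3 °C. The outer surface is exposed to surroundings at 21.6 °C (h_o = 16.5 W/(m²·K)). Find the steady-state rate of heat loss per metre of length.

Treat each layer as a resistance in series:
  R'_aluminium = ln(0.0180/0.0147)/(2πk) = 0.2025/(2π·236) = 1.366×10^-4 m·K/W
  R'_PVC = ln(0.0224/0.0180)/(2πk) = 0.2187/(2π·0.220) = 0.1582 m·K/W
  R'_conv,out = 1/(2πr h) = 1/(2π·0.0224·16.5) = 0.4306 m·K/W
ΣR = 1.366×10^-4 + 0.1582 + 0.4306 = 0.5889 m·K/W
Q' = ΔT/ΣR = (88.3 °C − 21.6 °C)/0.5889 = 113 W/m

Q' = 113 W/m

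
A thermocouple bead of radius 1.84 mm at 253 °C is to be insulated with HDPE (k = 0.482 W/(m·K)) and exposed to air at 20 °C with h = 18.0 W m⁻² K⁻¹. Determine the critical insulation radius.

r_cr = 5.36 cm

For a sphere, r_cr = 2k_ins/h = 2·0.482/18.0 = 0.0536 m = 5.36 cm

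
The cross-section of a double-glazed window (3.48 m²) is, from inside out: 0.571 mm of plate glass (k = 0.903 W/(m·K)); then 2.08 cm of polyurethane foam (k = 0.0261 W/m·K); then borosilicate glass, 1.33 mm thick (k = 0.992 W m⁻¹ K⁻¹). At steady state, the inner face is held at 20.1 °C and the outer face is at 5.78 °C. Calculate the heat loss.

Q = 62.4 W

Treat each layer as a resistance in series:
  R_plate glass = L/(kA) = 5.71×10^-4/(0.903·3.48) = 1.817×10^-4 K/W
  R_polyurethane foam = L/(kA) = 0.0208/(0.0261·3.48) = 0.2290 K/W
  R_borosilicate glass = L/(kA) = 0.00133/(0.992·3.48) = 3.853×10^-4 K/W
ΣR = 1.817×10^-4 + 0.2290 + 3.853×10^-4 = 0.2296 K/W
Q = ΔT/ΣR = (20.1 °C − 5.78 °C)/0.2296 = 62.4 W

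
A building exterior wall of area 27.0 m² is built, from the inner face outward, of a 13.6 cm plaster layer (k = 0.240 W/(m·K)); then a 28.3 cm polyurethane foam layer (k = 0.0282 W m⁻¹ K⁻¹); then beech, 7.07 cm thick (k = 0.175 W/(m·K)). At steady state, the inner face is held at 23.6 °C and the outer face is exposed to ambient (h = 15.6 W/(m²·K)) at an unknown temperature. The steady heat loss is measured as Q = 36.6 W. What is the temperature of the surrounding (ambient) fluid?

T_out = 8.59 °C

Series resistances:
  R_plaster = L/(kA) = 0.136/(0.240·27.0) = 0.02099 K/W
  R_polyurethane foam = L/(kA) = 0.283/(0.0282·27.0) = 0.3717 K/W
  R_beech = L/(kA) = 0.0707/(0.175·27.0) = 0.01496 K/W
  R_conv,out = 1/(hA) = 1/(15.6·27.0) = 0.002374 K/W
ΣR = 0.4100 K/W
ΔT = Q·ΣR = 36.6 × 0.4100 = 15.01 K
Heat flows outward, so T_out = T_in − ΔT = 23.6 − 15.01 = 8.59 °C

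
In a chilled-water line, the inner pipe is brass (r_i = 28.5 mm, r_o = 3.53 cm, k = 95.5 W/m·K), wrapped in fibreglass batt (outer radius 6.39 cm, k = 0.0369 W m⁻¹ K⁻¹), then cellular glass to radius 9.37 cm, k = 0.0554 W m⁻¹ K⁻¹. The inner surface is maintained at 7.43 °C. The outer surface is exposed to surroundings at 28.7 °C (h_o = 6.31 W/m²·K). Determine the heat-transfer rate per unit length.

Q' = 5.41 W/m

Treat each layer as a resistance in series:
  R'_brass = ln(0.0353/0.0285)/(2πk) = 0.2140/(2π·95.5) = 3.566×10^-4 m·K/W
  R'_fibreglass batt = ln(0.0639/0.0353)/(2πk) = 0.5934/(2π·0.0369) = 2.560 m·K/W
  R'_cellular glass = ln(0.0937/0.0639)/(2πk) = 0.3828/(2π·0.0554) = 1.100 m·K/W
  R'_conv,out = 1/(2πr h) = 1/(2π·0.0937·6.31) = 0.2692 m·K/W
ΣR = 3.566×10^-4 + 2.560 + 1.100 + 0.2692 = 3.930 m·K/W
Q' = ΔT/ΣR = (7.43 °C − 28.7 °C)/3.930 = -5.41 W/m
(Negative Q' ⇒ heat flows inward; heat gain = 5.41 W/m.)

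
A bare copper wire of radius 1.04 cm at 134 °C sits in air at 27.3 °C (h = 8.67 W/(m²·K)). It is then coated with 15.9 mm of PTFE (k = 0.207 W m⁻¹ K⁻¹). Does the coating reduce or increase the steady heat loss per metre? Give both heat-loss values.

Critical radius for a cylinder: r_cr = k/h = 0.0239 m = 2.39 cm.
Outer radius after coating: r₂ = 0.0104 + 0.0159 = 0.0263 m.
r₁ < r_cr < r₂: heat loss rises to a maximum at r_cr then falls. Whether the coating helps depends on whether Q(r₂) has dropped back below Q(r₁).
Bare: R = 1/(2πr₁h) = 1.765 m·K/W; Q = 106.7/1.765 = 60.5 W/m.
Coated: R = R_cond + R_conv = 1.411 m·K/W; Q = 106.7/1.411 = 75.6 W/m.

increases: 60.5 → 75.6 W/m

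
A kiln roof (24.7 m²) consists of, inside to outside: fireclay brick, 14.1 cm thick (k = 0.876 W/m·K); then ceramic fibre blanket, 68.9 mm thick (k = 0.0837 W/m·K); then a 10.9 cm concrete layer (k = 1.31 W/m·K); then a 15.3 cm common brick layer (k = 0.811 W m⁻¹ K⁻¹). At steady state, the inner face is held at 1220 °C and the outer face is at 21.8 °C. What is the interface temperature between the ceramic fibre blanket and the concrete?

T = 281 °C

Resistance network (inner→outer):
  R_fireclay brick = L/(kA) = 0.141/(0.876·24.7) = 0.006517 K/W
  R_ceramic fibre blanket = L/(kA) = 0.0689/(0.0837·24.7) = 0.03333 K/W
  R_concrete = L/(kA) = 0.109/(1.31·24.7) = 0.003369 K/W
  R_common brick = L/(kA) = 0.153/(0.811·24.7) = 0.007638 K/W
ΣR = 0.006517 + 0.03333 + 0.003369 + 0.007638 = 0.05085 K/W
Q = ΔT/ΣR = (1220 °C − 21.8 °C)/0.05085 = 23560 W
From the inner boundary to the ceramic fibre blanket/concrete interface, ΣR_partial = 0.03985 K/W.
T_interface = T_in − Q·ΣR_partial = 1220 °C − (23560)(0.03985) = 281 °C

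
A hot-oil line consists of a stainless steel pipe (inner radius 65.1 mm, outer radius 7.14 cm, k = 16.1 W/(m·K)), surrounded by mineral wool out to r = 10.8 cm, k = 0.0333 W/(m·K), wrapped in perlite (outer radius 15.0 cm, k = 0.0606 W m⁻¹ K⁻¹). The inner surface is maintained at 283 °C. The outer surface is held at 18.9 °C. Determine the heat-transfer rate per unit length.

Q' = 92.9 W/m

Treat each layer as a resistance in series:
  R'_stainless steel = ln(0.0714/0.0651)/(2πk) = 0.09237/(2π·16.1) = 9.131×10^-4 m·K/W
  R'_mineral wool = ln(0.108/0.0714)/(2πk) = 0.4138/(2π·0.0333) = 1.978 m·K/W
  R'_perlite = ln(0.150/0.108)/(2πk) = 0.3285/(2π·0.0606) = 0.8628 m·K/W
ΣR = 9.131×10^-4 + 1.978 + 0.8628 = 2.842 m·K/W
Q' = ΔT/ΣR = (283 °C − 18.9 °C)/2.842 = 92.9 W/m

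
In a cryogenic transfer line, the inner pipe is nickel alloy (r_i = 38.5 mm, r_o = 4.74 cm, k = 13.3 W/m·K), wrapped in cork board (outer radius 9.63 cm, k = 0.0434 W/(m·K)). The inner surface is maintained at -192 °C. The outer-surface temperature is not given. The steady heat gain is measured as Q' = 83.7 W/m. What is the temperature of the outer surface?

Series resistances:
  R'_nickel alloy = ln(0.0474/0.0385)/(2πk) = 0.2080/(2π·13.3) = 0.002489 m·K/W
  R'_cork board = ln(0.0963/0.0474)/(2πk) = 0.7088/(2π·0.0434) = 2.599 m·K/W
ΣR = 2.602 m·K/W
ΔT = Q'·ΣR = 83.7 × 2.602 = 217.8 K
Heat flows inward, so T_out = T_in + ΔT = -192 + 217.8 = 25.8 °C

T_out = 25.8 °C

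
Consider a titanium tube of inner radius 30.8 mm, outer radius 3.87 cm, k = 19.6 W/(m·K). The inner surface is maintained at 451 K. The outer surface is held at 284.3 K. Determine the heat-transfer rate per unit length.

Q' = 2πk·ΔT/ln(r₂/r₁) = 2π × 19.6 × 166.7 / ln(0.0387/0.0308) = 89900 W/m

Q' = 89900 W/m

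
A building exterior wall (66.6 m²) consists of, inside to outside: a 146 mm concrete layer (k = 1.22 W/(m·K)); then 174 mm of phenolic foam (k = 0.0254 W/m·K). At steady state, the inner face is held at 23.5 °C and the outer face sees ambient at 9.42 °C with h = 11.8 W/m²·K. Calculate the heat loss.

Q = 133 W

Resistance network (inner→outer):
  R_concrete = L/(kA) = 0.146/(1.22·66.6) = 0.001797 K/W
  R_phenolic foam = L/(kA) = 0.174/(0.0254·66.6) = 0.1029 K/W
  R_conv,out = 1/(hA) = 1/(11.8·66.6) = 0.001272 K/W
ΣR = 0.001797 + 0.1029 + 0.001272 = 0.1060 K/W
Q = ΔT/ΣR = (23.5 °C − 9.42 °C)/0.1060 = 133 W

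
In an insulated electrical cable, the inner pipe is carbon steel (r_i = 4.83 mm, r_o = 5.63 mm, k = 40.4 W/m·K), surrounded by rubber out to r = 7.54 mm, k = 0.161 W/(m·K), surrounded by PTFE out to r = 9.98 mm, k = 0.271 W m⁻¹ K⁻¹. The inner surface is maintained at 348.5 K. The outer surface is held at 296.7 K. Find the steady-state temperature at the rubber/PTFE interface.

T = 315.5 K

Series thermal resistances, inner to outer:
  R'_carbon steel = ln(0.00563/0.00483)/(2πk) = 0.1533/(2π·40.4) = 6.038×10^-4 m·K/W
  R'_rubber = ln(0.00754/0.00563)/(2πk) = 0.2921/(2π·0.161) = 0.2888 m·K/W
  R'_PTFE = ln(0.00998/0.00754)/(2πk) = 0.2804/(2π·0.271) = 0.1647 m·K/W
ΣR = 6.038×10^-4 + 0.2888 + 0.1647 = 0.4541 m·K/W
Q' = ΔT/ΣR = (348.5 K − 296.7 K)/0.4541 = 114.1 W/m
From the inner boundary to the rubber/PTFE interface, ΣR_partial = 0.2894 m·K/W.
T_interface = T_in − Q'·ΣR_partial = 348.5 K − (114.1)(0.2894) = 315.5 K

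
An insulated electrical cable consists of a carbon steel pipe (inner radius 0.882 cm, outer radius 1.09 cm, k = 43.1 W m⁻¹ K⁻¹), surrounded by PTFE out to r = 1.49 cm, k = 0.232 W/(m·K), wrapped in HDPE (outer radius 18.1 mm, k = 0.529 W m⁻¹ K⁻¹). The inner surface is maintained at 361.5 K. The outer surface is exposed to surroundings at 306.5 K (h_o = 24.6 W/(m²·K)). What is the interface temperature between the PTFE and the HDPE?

T = 342.7 K

Resistance network (inner→outer):
  R'_carbon steel = ln(0.0109/0.00882)/(2πk) = 0.2117/(2π·43.1) = 7.819×10^-4 m·K/W
  R'_PTFE = ln(0.0149/0.0109)/(2πk) = 0.3126/(2π·0.232) = 0.2144 m·K/W
  R'_HDPE = ln(0.0181/0.0149)/(2πk) = 0.1946/(2π·0.529) = 0.05853 m·K/W
  R'_conv,out = 1/(2πr h) = 1/(2π·0.0181·24.6) = 0.3574 m·K/W
ΣR = 7.819×10^-4 + 0.2144 + 0.05853 + 0.3574 = 0.6311 m·K/W
Q' = ΔT/ΣR = (361.5 K − 306.5 K)/0.6311 = 87.15 W/m
From the inner boundary to the PTFE/HDPE interface, ΣR_partial = 0.2152 m·K/W.
T_interface = T_in − Q'·ΣR_partial = 361.5 K − (87.15)(0.2152) = 342.7 K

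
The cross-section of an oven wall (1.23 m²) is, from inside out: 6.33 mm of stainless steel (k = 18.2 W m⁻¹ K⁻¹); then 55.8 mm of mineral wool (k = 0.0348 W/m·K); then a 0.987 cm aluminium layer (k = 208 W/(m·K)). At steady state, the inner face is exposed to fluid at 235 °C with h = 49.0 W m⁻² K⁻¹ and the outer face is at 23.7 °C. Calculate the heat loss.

Q = 160 W

Series thermal resistances, inner to outer:
  R_conv,in = 1/(hA) = 1/(49.0·1.23) = 0.01659 K/W
  R_stainless steel = L/(kA) = 0.00633/(18.2·1.23) = 2.828×10^-4 K/W
  R_mineral wool = L/(kA) = 0.0558/(0.0348·1.23) = 1.304 K/W
  R_aluminium = L/(kA) = 0.00987/(208·1.23) = 3.858×10^-5 K/W
ΣR = 0.01659 + 2.828×10^-4 + 1.304 + 3.858×10^-5 = 1.321 K/W
Q = ΔT/ΣR = (235 °C − 23.7 °C)/1.321 = 160 W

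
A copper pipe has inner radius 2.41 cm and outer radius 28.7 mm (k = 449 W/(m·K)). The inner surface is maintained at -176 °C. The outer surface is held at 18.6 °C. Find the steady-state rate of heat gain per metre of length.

Q' = 2πk·ΔT/ln(r₂/r₁) = 2π × 449 × 194.6 / ln(0.0287/0.0241) = 3.14×10^6 W/m

Q' = 3140 kW/m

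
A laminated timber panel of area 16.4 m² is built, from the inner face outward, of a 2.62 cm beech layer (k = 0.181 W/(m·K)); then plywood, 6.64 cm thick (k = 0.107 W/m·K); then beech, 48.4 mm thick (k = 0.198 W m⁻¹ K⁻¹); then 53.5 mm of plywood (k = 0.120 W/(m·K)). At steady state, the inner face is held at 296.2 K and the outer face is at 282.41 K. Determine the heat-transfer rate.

Q = 155 W

Resistance network (inner→outer):
  R_beech = L/(kA) = 0.0262/(0.181·16.4) = 0.008826 K/W
  R_plywood = L/(kA) = 0.0664/(0.107·16.4) = 0.03784 K/W
  R_beech = L/(kA) = 0.0484/(0.198·16.4) = 0.01491 K/W
  R_plywood = L/(kA) = 0.0535/(0.120·16.4) = 0.02718 K/W
ΣR = 0.008826 + 0.03784 + 0.01491 + 0.02718 = 0.08876 K/W
Q = ΔT/ΣR = (296.2 K − 282.41 K)/0.08876 = 155 W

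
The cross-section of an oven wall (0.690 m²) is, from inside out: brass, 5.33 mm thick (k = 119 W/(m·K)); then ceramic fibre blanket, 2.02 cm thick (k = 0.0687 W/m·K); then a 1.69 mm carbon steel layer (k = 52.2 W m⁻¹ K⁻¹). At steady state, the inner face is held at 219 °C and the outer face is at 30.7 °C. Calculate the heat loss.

Treat each layer as a resistance in series:
  R_brass = L/(kA) = 0.00533/(119·0.690) = 6.491×10^-5 K/W
  R_ceramic fibre blanket = L/(kA) = 0.0202/(0.0687·0.690) = 0.4261 K/W
  R_carbon steel = L/(kA) = 0.00169/(52.2·0.690) = 4.692×10^-5 K/W
ΣR = 6.491×10^-5 + 0.4261 + 4.692×10^-5 = 0.4262 K/W
Q = ΔT/ΣR = (219 °C − 30.7 °C)/0.4262 = 442 W

Q = 442 W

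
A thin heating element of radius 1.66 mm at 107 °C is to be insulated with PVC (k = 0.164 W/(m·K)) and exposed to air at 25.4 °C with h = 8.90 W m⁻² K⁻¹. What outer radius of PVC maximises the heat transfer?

For a cylinder, r_cr = k_ins/h = 0.164/8.90 = 0.0184 m = 1.84 cm

r_cr = 1.84 cm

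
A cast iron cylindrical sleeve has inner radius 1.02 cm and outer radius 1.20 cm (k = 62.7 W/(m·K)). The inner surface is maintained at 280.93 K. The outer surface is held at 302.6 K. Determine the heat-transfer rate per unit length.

Q' = 2πk·ΔT/ln(r₂/r₁) = 2π × 62.7 × 21.67 / ln(0.0120/0.0102) = 52500 W/m

Q' = 52500 W/m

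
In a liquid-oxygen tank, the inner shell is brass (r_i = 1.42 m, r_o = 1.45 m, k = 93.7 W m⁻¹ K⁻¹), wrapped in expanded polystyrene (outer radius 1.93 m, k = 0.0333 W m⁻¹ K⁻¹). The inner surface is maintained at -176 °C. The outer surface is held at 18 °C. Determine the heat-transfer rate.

Q = 473 W

Series thermal resistances, inner to outer:
  R_brass = (1/1.42 − 1/1.45)/(4πk) = 0.01457/(4π·93.7) = 1.237×10^-5 K/W
  R_expanded polystyrene = (1/1.45 − 1/1.93)/(4πk) = 0.1715/(4π·0.0333) = 0.4099 K/W
ΣR = 1.237×10^-5 + 0.4099 = 0.4099 K/W
Q = ΔT/ΣR = (-176 °C − 18 °C)/0.4099 = -473 W
(Negative Q ⇒ heat flows inward; heat gain = 473 W.)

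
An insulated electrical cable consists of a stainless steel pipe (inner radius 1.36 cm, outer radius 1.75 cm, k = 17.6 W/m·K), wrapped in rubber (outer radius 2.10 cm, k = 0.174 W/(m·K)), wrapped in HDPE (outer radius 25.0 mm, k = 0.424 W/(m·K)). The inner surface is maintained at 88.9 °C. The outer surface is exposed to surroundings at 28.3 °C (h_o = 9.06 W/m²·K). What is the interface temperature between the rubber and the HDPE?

T = 78.0 °C

Treat each layer as a resistance in series:
  R'_stainless steel = ln(0.0175/0.0136)/(2πk) = 0.2521/(2π·17.6) = 0.002280 m·K/W
  R'_rubber = ln(0.0210/0.0175)/(2πk) = 0.1823/(2π·0.174) = 0.1668 m·K/W
  R'_HDPE = ln(0.0250/0.0210)/(2πk) = 0.1744/(2π·0.424) = 0.06545 m·K/W
  R'_conv,out = 1/(2πr h) = 1/(2π·0.0250·9.06) = 0.7027 m·K/W
ΣR = 0.002280 + 0.1668 + 0.06545 + 0.7027 = 0.9372 m·K/W
Q' = ΔT/ΣR = (88.9 °C − 28.3 °C)/0.9372 = 64.66 W/m
From the inner boundary to the rubber/HDPE interface, ΣR_partial = 0.1691 m·K/W.
T_interface = T_in − Q'·ΣR_partial = 88.9 °C − (64.66)(0.1691) = 78.0 °C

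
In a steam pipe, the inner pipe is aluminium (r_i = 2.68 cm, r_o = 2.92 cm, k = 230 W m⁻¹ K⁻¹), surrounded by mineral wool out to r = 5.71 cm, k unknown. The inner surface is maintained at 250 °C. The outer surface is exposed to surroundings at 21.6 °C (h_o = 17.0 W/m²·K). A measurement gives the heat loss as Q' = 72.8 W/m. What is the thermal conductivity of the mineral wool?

k = 0.0359 W/m·K

ΣR = ΔT/Q' = |250 − 21.6|/72.8 = 3.137 m·K/W
Known resistances:
  R'_aluminium = ln(0.0292/0.0268)/(2πk) = 0.08577/(2π·230) = 5.935×10^-5 m·K/W
  R'_conv,out = 1/(2πr h) = 1/(2π·0.0571·17.0) = 0.1640 m·K/W
R_mineral wool = ΣR − ΣR_known = 3.137 − 0.1641 = 2.973 m·K/W
ln(r₂/r₁)/(2πk) = 2.973 ⇒ k = 0.6706/(2π·2.973) = 0.0359 W/m·K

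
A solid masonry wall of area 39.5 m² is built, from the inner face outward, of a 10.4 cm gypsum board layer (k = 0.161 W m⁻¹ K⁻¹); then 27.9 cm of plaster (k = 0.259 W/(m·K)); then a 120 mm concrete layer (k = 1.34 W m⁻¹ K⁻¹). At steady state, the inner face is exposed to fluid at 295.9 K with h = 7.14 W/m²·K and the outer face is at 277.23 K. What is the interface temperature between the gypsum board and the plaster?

Resistance network (inner→outer):
  R_conv,in = 1/(hA) = 1/(7.14·39.5) = 0.003546 K/W
  R_gypsum board = L/(kA) = 0.104/(0.161·39.5) = 0.01635 K/W
  R_plaster = L/(kA) = 0.279/(0.259·39.5) = 0.02727 K/W
  R_concrete = L/(kA) = 0.120/(1.34·39.5) = 0.002267 K/W
ΣR = 0.003546 + 0.01635 + 0.02727 + 0.002267 = 0.04943 K/W
Q = ΔT/ΣR = (295.9 K − 277.23 K)/0.04943 = 377.7 W
From the inner boundary to the gypsum board/plaster interface, ΣR_partial = 0.01990 K/W.
T_interface = T_in − Q·ΣR_partial = 295.9 K − (377.7)(0.01990) = 288.4 K

T = 288.4 K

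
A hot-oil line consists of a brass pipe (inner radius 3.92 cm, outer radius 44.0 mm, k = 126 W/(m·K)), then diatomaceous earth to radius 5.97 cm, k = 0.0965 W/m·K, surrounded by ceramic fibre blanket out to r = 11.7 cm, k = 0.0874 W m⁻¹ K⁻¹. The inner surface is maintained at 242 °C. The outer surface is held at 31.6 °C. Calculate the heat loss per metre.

Q' = 122 W/m

Treat each layer as a resistance in series:
  R'_brass = ln(0.0440/0.0392)/(2πk) = 0.1155/(2π·126) = 1.459×10^-4 m·K/W
  R'_diatomaceous earth = ln(0.0597/0.0440)/(2πk) = 0.3051/(2π·0.0965) = 0.5033 m·K/W
  R'_ceramic fibre blanket = ln(0.117/0.0597)/(2πk) = 0.6728/(2π·0.0874) = 1.225 m·K/W
ΣR = 1.459×10^-4 + 0.5033 + 1.225 = 1.728 m·K/W
Q' = ΔT/ΣR = (242 °C − 31.6 °C)/1.728 = 122 W/m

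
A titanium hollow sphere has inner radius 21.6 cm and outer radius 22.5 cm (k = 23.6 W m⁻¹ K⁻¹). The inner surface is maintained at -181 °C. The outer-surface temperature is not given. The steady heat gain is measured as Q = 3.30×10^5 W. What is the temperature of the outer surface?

Series resistances:
  R_titanium = (1/0.216 − 1/0.225)/(4πk) = 0.1852/(4π·23.6) = 6.244×10^-4 K/W
ΣR = 6.244×10^-4 K/W
ΔT = Q·ΣR = 3.30×10^5 × 6.244×10^-4 = 206.1 K
Heat flows inward, so T_out = T_in + ΔT = -181 + 206.1 = 25.1 °C

T_out = 25.1 °C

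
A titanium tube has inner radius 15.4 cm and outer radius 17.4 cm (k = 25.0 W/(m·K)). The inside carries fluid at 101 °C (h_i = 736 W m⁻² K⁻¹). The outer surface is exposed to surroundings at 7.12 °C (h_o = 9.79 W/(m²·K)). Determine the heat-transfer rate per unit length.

Resistance network (inner→outer):
  R'_conv,in = 1/(2πr h) = 1/(2π·0.154·736) = 0.001404 m·K/W
  R'_titanium = ln(0.174/0.154)/(2πk) = 0.1221/(2π·25.0) = 7.773×10^-4 m·K/W
  R'_conv,out = 1/(2πr h) = 1/(2π·0.174·9.79) = 0.09343 m·K/W
ΣR = 0.001404 + 7.773×10^-4 + 0.09343 = 0.09561 m·K/W
Q' = ΔT/ΣR = (101 °C − 7.12 °C)/0.09561 = 982 W/m

Q' = 982 W/m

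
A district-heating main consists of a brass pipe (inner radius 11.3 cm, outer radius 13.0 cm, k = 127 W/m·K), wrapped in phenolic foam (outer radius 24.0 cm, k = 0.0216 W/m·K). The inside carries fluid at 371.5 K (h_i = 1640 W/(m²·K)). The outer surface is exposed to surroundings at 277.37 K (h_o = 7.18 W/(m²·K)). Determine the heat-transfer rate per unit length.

Series thermal resistances, inner to outer:
  R'_conv,in = 1/(2πr h) = 1/(2π·0.113·1640) = 8.588×10^-4 m·K/W
  R'_brass = ln(0.130/0.113)/(2πk) = 0.1401/(2π·127) = 1.756×10^-4 m·K/W
  R'_phenolic foam = ln(0.240/0.130)/(2πk) = 0.6131/(2π·0.0216) = 4.518 m·K/W
  R'_conv,out = 1/(2πr h) = 1/(2π·0.240·7.18) = 0.09236 m·K/W
ΣR = 8.588×10^-4 + 1.756×10^-4 + 4.518 + 0.09236 = 4.611 m·K/W
Q' = ΔT/ΣR = (371.5 K − 277.37 K)/4.611 = 20.4 W/m

Q' = 20.4 W/m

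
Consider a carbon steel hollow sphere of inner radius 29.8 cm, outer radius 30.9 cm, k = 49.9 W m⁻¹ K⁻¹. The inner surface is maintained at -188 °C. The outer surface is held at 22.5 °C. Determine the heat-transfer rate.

Q = 4πk·ΔT/(1/r₁ − 1/r₂) = 4π × 49.9 × 210.5 / (1/0.298 − 1/0.309) = 1.10×10^6 W

Q = 1.10×10^6 W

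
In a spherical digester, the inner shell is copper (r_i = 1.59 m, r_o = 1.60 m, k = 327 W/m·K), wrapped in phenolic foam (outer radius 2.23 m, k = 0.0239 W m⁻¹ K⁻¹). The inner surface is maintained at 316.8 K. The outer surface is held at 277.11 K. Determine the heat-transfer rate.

Series thermal resistances, inner to outer:
  R_copper = (1/1.59 − 1/1.60)/(4πk) = 0.003931/(4π·327) = 9.566×10^-7 K/W
  R_phenolic foam = (1/1.60 − 1/2.23)/(4πk) = 0.1766/(4π·0.0239) = 0.5879 K/W
ΣR = 9.566×10^-7 + 0.5879 = 0.5879 K/W
Q = ΔT/ΣR = (316.8 K − 277.11 K)/0.5879 = 67.5 W

Q = 67.5 W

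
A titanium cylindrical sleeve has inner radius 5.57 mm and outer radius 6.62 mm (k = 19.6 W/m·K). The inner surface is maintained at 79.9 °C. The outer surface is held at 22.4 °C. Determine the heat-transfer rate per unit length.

Q' = 2πk·ΔT/ln(r₂/r₁) = 2π × 19.6 × 57.5 / ln(0.00662/0.00557) = 41000 W/m

Q' = 41000 W/m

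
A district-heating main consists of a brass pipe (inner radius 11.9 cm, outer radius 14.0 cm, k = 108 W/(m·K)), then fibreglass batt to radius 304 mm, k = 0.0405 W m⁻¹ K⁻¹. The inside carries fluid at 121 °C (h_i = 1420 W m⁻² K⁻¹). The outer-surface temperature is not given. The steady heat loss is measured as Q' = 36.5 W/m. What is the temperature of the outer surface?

Series resistances:
  R'_conv,in = 1/(2πr h) = 1/(2π·0.119·1420) = 9.419×10^-4 m·K/W
  R'_brass = ln(0.140/0.119)/(2πk) = 0.1625/(2π·108) = 2.395×10^-4 m·K/W
  R'_fibreglass batt = ln(0.304/0.140)/(2πk) = 0.7754/(2π·0.0405) = 3.047 m·K/W
ΣR = 3.048 m·K/W
ΔT = Q'·ΣR = 36.5 × 3.048 = 111.3 K
Heat flows outward, so T_out = T_in − ΔT = 121 − 111.3 = 9.7 °C

T_out = 9.7 °C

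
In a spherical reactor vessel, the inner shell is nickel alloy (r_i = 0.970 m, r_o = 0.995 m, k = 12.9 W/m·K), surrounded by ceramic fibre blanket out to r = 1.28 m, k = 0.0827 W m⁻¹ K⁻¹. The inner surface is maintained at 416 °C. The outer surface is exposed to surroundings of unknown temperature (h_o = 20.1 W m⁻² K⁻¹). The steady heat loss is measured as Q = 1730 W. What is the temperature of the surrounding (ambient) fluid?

T_out = 39.0 °C

Series resistances:
  R_nickel alloy = (1/0.970 − 1/0.995)/(4πk) = 0.02590/(4π·12.9) = 1.598×10^-4 K/W
  R_ceramic fibre blanket = (1/0.995 − 1/1.28)/(4πk) = 0.2238/(4π·0.0827) = 0.2153 K/W
  R_conv,out = 1/(4πr²h) = 1/(4π·1.28²·20.1) = 0.002416 K/W
ΣR = 0.2179 K/W
ΔT = Q·ΣR = 1730 × 0.2179 = 377.0 K
Heat flows outward, so T_out = T_in − ΔT = 416 − 377.0 = 39.0 °C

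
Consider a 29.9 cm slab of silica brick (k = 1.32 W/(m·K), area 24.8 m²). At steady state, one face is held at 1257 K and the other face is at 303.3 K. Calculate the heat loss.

Q = kA·ΔT/L = 1.32 × 24.8 × |1257 K − 303.3 K| / 0.299 = 1.04×10^5 W

Q = 104 kW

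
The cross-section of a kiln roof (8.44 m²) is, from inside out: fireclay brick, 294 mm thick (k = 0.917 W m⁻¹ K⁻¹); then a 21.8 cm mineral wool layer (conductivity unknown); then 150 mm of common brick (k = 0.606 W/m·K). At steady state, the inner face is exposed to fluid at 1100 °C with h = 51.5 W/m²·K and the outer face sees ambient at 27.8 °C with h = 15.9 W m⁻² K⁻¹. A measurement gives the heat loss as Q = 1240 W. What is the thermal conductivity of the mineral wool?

k = 0.0328 W/m·K

ΣR = ΔT/Q = |1100 − 27.8|/1240 = 0.8647 K/W
Known resistances:
  R_conv,in = 1/(hA) = 1/(51.5·8.44) = 0.002301 K/W
  R_fireclay brick = L/(kA) = 0.294/(0.917·8.44) = 0.03799 K/W
  R_common brick = L/(kA) = 0.150/(0.606·8.44) = 0.02933 K/W
  R_conv,out = 1/(hA) = 1/(15.9·8.44) = 0.007452 K/W
R_mineral wool = ΣR − ΣR_known = 0.8647 − 0.07707 = 0.7876 K/W
L/(kA) = 0.7876 ⇒ k = 0.218/(0.7876·8.44) = 0.0328 W/m·K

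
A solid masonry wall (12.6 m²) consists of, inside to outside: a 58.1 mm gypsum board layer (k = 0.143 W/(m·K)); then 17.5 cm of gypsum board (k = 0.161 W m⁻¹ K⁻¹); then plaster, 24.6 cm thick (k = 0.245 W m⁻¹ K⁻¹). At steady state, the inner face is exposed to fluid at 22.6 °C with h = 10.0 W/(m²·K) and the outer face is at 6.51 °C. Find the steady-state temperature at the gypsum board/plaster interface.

T = 12.7 °C

Series thermal resistances, inner to outer:
  R_conv,in = 1/(hA) = 1/(10.0·12.6) = 0.007937 K/W
  R_gypsum board = L/(kA) = 0.0581/(0.143·12.6) = 0.03225 K/W
  R_gypsum board = L/(kA) = 0.175/(0.161·12.6) = 0.08627 K/W
  R_plaster = L/(kA) = 0.246/(0.245·12.6) = 0.07969 K/W
ΣR = 0.007937 + 0.03225 + 0.08627 + 0.07969 = 0.2061 K/W
Q = ΔT/ΣR = (22.6 °C − 6.51 °C)/0.2061 = 78.07 W
From the inner boundary to the gypsum board/plaster interface, ΣR_partial = 0.1265 K/W.
T_interface = T_in − Q·ΣR_partial = 22.6 °C − (78.07)(0.1265) = 12.7 °C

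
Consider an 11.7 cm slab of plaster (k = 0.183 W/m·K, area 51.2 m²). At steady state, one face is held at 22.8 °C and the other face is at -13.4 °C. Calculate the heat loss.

Q = 2.90 kW

Q = kA·ΔT/L = 0.183 × 51.2 × |22.8 °C − -13.4 °C| / 0.117 = 2900 W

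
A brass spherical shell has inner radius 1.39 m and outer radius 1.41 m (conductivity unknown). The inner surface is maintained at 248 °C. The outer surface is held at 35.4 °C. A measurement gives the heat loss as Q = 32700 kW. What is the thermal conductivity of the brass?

k = 125 W/m·K

ΣR = ΔT/Q = |248 − 35.4|/3.27×10^7 = 6.502×10^-6 K/W
(1/r₁−1/r₂)/(4πk) = 6.502×10^-6 ⇒ k = 0.01020/(4π·6.502×10^-6) = 125 W/m·K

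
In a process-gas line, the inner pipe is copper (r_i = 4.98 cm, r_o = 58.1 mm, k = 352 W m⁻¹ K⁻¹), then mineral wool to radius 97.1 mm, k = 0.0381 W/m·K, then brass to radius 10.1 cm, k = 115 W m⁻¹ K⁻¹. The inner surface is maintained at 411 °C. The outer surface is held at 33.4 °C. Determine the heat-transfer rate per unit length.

Q' = 176 W/m

Treat each layer as a resistance in series:
  R'_copper = ln(0.0581/0.0498)/(2πk) = 0.1542/(2π·352) = 6.970×10^-5 m·K/W
  R'_mineral wool = ln(0.0971/0.0581)/(2πk) = 0.5136/(2π·0.0381) = 2.145 m·K/W
  R'_brass = ln(0.101/0.0971)/(2πk) = 0.03938/(2π·115) = 5.450×10^-5 m·K/W
ΣR = 6.970×10^-5 + 2.145 + 5.450×10^-5 = 2.145 m·K/W
Q' = ΔT/ΣR = (411 °C − 33.4 °C)/2.145 = 176 W/m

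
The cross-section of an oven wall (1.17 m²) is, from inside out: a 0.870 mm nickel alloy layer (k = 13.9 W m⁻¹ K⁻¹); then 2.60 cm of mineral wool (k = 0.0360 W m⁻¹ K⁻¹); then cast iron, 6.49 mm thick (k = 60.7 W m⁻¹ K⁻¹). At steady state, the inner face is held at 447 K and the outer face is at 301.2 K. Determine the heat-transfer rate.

Q = 236 W

Treat each layer as a resistance in series:
  R_nickel alloy = L/(kA) = 8.70×10^-4/(13.9·1.17) = 5.350×10^-5 K/W
  R_mineral wool = L/(kA) = 0.0260/(0.0360·1.17) = 0.6173 K/W
  R_cast iron = L/(kA) = 0.00649/(60.7·1.17) = 9.138×10^-5 K/W
ΣR = 5.350×10^-5 + 0.6173 + 9.138×10^-5 = 0.6174 K/W
Q = ΔT/ΣR = (447 K − 301.2 K)/0.6174 = 236 W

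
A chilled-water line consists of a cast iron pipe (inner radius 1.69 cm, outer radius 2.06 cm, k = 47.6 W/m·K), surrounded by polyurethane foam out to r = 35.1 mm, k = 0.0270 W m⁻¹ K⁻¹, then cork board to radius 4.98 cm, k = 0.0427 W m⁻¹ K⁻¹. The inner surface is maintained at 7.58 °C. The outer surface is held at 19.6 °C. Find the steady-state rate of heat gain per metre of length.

Treat each layer as a resistance in series:
  R'_cast iron = ln(0.0206/0.0169)/(2πk) = 0.1980/(2π·47.6) = 6.620×10^-4 m·K/W
  R'_polyurethane foam = ln(0.0351/0.0206)/(2πk) = 0.5329/(2π·0.0270) = 3.141 m·K/W
  R'_cork board = ln(0.0498/0.0351)/(2πk) = 0.3498/(2π·0.0427) = 1.304 m·K/W
ΣR = 6.620×10^-4 + 3.141 + 1.304 = 4.446 m·K/W
Q' = ΔT/ΣR = (7.58 °C − 19.6 °C)/4.446 = -2.70 W/m
(Negative Q' ⇒ heat flows inward; heat gain = 2.70 W/m.)

Q' = 2.70 W/m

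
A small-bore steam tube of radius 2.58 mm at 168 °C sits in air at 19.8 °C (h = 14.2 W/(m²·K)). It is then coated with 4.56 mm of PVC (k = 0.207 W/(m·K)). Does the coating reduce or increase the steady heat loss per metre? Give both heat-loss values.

increases: 34.1 → 63.0 W/m

Critical radius for a cylinder: r_cr = k/h = 0.0146 m = 1.46 cm.
Outer radius after coating: r₂ = 0.00258 + 0.00456 = 0.00714 m.
Since r₁ < r_cr and r₂ ≤ r_cr, the coating moves toward the maximum at r_cr — heat loss rises.
Bare: R = 1/(2πr₁h) = 4.344 m·K/W; Q = 148.2/4.344 = 34.1 W/m.
Coated: R = R_cond + R_conv = 2.352 m·K/W; Q = 148.2/2.352 = 63.0 W/m.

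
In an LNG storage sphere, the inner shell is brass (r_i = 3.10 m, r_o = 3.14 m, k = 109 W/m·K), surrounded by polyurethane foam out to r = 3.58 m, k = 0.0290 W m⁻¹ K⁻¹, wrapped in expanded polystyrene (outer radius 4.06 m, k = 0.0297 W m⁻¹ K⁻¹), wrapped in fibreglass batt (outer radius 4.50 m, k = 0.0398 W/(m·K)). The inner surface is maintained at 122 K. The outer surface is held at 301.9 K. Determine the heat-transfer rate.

Series thermal resistances, inner to outer:
  R_brass = (1/3.10 − 1/3.14)/(4πk) = 0.004109/(4π·109) = 3.000×10^-6 K/W
  R_polyurethane foam = (1/3.14 − 1/3.58)/(4πk) = 0.03914/(4π·0.0290) = 0.1074 K/W
  R_expanded polystyrene = (1/3.58 − 1/4.06)/(4πk) = 0.03302/(4π·0.0297) = 0.08848 K/W
  R_fibreglass batt = (1/4.06 − 1/4.50)/(4πk) = 0.02408/(4π·0.0398) = 0.04815 K/W
ΣR = 3.000×10^-6 + 0.1074 + 0.08848 + 0.04815 = 0.2440 K/W
Q = ΔT/ΣR = (122 K − 301.9 K)/0.2440 = -737 W
(Negative Q ⇒ heat flows inward; heat gain = 737 W.)

Q = 737 W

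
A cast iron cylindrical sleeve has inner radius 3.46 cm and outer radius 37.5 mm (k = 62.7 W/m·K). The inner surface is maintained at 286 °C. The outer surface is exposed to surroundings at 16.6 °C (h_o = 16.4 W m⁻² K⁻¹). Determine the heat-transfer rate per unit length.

Treat each layer as a resistance in series:
  R'_cast iron = ln(0.0375/0.0346)/(2πk) = 0.08049/(2π·62.7) = 2.043×10^-4 m·K/W
  R'_conv,out = 1/(2πr h) = 1/(2π·0.0375·16.4) = 0.2588 m·K/W
ΣR = 2.043×10^-4 + 0.2588 = 0.2590 m·K/W
Q' = ΔT/ΣR = (286 °C − 16.6 °C)/0.2590 = 1040 W/m

Q' = 1040 W/m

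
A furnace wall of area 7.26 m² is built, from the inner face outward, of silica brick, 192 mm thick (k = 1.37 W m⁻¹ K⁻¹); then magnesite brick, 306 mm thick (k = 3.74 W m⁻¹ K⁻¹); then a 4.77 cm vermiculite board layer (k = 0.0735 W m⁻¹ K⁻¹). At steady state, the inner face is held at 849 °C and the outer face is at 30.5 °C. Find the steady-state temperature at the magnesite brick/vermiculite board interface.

Resistance network (inner→outer):
  R_silica brick = L/(kA) = 0.192/(1.37·7.26) = 0.01930 K/W
  R_magnesite brick = L/(kA) = 0.306/(3.74·7.26) = 0.01127 K/W
  R_vermiculite board = L/(kA) = 0.0477/(0.0735·7.26) = 0.08939 K/W
ΣR = 0.01930 + 0.01127 + 0.08939 = 0.1200 K/W
Q = ΔT/ΣR = (849 °C − 30.5 °C)/0.1200 = 6821 W
From the inner boundary to the magnesite brick/vermiculite board interface, ΣR_partial = 0.03057 K/W.
T_interface = T_in − Q·ΣR_partial = 849 °C − (6821)(0.03057) = 640 °C

T = 640 °C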